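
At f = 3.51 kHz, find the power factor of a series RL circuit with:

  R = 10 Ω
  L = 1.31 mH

Step 1 — Angular frequency: ω = 2π·f = 2π·3510 = 2.205e+04 rad/s.
Step 2 — Component impedances:
  R: Z = R = 10 Ω
  L: Z = jωL = j·2.205e+04·0.00131 = 0 + j28.89 Ω
Step 3 — Series combination: Z_total = R + L = 10 + j28.89 Ω = 30.57∠70.9° Ω.
Step 4 — Power factor: PF = cos(φ) = Re(Z)/|Z| = 10/30.57 = 0.3271.
Step 5 — Type: Im(Z) = 28.89 ⇒ lagging (phase φ = 70.9°).

PF = 0.3271 (lagging, φ = 70.9°)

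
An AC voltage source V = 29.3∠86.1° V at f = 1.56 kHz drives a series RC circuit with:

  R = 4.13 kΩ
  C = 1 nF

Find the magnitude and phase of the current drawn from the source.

Step 1 — Angular frequency: ω = 2π·f = 2π·1560 = 9802 rad/s.
Step 2 — Component impedances:
  R: Z = R = 4130 Ω
  C: Z = 1/(jωC) = -j/(ω·C) = 0 - j1.02e+05 Ω
Step 3 — Series combination: Z_total = R + C = 4130 - j1.02e+05 Ω = 1.021e+05∠-87.7° Ω.
Step 4 — Source phasor: V = 29.3∠86.1° V = 1.993 + j29.23 V.
Step 5 — Ohm's law: I = V / Z_total = (1.993 + j29.23) / (4130 - j1.02e+05) = -0.0002853 + j3.108e-05 A.
Step 6 — Convert to polar: |I| = 0.000287 A, ∠I = 173.8°.

I = 0.000287∠173.8° A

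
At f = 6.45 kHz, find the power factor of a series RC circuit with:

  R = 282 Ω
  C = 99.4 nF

Step 1 — Angular frequency: ω = 2π·f = 2π·6450 = 4.053e+04 rad/s.
Step 2 — Component impedances:
  R: Z = R = 282 Ω
  C: Z = 1/(jωC) = -j/(ω·C) = 0 - j248.2 Ω
Step 3 — Series combination: Z_total = R + C = 282 - j248.2 Ω = 375.7∠-41.4° Ω.
Step 4 — Power factor: PF = cos(φ) = Re(Z)/|Z| = 282/375.7 = 0.7506.
Step 5 — Type: Im(Z) = -248.2 ⇒ leading (phase φ = -41.4°).

PF = 0.7506 (leading, φ = -41.4°)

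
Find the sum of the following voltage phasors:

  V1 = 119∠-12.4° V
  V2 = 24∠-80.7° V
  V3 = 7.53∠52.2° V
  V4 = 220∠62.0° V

Step 1 — Convert each phasor to rectangular form:
  V1 = 119·(cos(-12.4°) + j·sin(-12.4°)) = 116.2 - j25.55 V
  V2 = 24·(cos(-80.7°) + j·sin(-80.7°)) = 3.878 - j23.68 V
  V3 = 7.53·(cos(52.2°) + j·sin(52.2°)) = 4.615 + j5.95 V
  V4 = 220·(cos(62.0°) + j·sin(62.0°)) = 103.3 + j194.2 V
Step 2 — Sum components: V_total = 228 + j151 V.
Step 3 — Convert to polar: |V_total| = 273.4 V, ∠V_total = 33.5°.

V_total = 273.4∠33.5° V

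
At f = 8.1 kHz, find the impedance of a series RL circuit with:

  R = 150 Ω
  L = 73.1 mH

Step 1 — Angular frequency: ω = 2π·f = 2π·8100 = 5.089e+04 rad/s.
Step 2 — Component impedances:
  R: Z = R = 150 Ω
  L: Z = jωL = j·5.089e+04·0.0731 = 0 + j3720 Ω
Step 3 — Series combination: Z_total = R + L = 150 + j3720 Ω = 3723∠87.7° Ω.

Z = 150 + j3720 Ω = 3723∠87.7° Ω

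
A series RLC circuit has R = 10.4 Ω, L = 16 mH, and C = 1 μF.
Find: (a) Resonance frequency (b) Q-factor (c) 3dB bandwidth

Step 1 — Resonance condition Im(Z)=0 gives ω₀ = 1/√(LC).
Step 2 — ω₀ = 1/√(0.016·1e-06) = 7906 rad/s.
Step 3 — f₀ = ω₀/(2π) = 1258 Hz.
Step 4 — Series Q: Q = ω₀L/R = 7906·0.016/10.4 = 12.16.
Step 5 — 3dB bandwidth: Δω = ω₀/Q = 650 rad/s; BW = Δω/(2π) = 103.5 Hz.

(a) f₀ = 1258 Hz  (b) Q = 12.16  (c) BW = 103.5 Hz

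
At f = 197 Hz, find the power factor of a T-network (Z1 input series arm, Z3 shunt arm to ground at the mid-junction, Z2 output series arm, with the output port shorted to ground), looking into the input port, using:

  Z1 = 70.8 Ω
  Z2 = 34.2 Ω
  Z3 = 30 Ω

Step 1 — Angular frequency: ω = 2π·f = 2π·197 = 1238 rad/s.
Step 2 — Component impedances:
  Z1: Z = R = 70.8 Ω
  Z2: Z = R = 34.2 Ω
  Z3: Z = R = 30 Ω
Step 3 — With the output port shorted to ground, the output series arm Z2 runs from the junction to ground; the shunt arm Z3 also runs from the junction to ground. They appear in parallel: Z3 || Z2 = 15.98 Ω.
Step 4 — Series with input arm Z1: Z_in = Z1 + (Z3 || Z2) = 86.78 Ω = 86.78∠0.0° Ω.
Step 5 — Power factor: PF = cos(φ) = Re(Z)/|Z| = 86.78/86.78 = 1.
Step 6 — Type: Im(Z) = 0 ⇒ unity (phase φ = 0.0°).

PF = 1 (unity, φ = 0.0°)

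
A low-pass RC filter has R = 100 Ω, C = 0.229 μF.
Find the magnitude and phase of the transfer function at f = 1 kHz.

Step 1 — Angular frequency: ω = 2π·1000 = 6283 rad/s.
Step 2 — Transfer function: H(jω) = 1/(1 + jωRC).
Step 3 — Denominator: 1 + jωRC = 1 + j·6283·100·2.29e-07 = 1 + j0.1439.
Step 4 — H = 0.9797 - j0.141.
Step 5 — Magnitude: |H| = 0.9898 (-0.1 dB); phase: φ = -8.2°.

|H| = 0.9898 (-0.1 dB), φ = -8.2°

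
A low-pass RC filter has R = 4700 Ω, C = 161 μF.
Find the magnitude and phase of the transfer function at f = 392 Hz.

Step 1 — Angular frequency: ω = 2π·392 = 2463 rad/s.
Step 2 — Transfer function: H(jω) = 1/(1 + jωRC).
Step 3 — Denominator: 1 + jωRC = 1 + j·2463·4700·0.000161 = 1 + j1864.
Step 4 — H = 2.879e-07 - j0.0005366.
Step 5 — Magnitude: |H| = 0.0005366 (-65.4 dB); phase: φ = -90.0°.

|H| = 0.0005366 (-65.4 dB), φ = -90.0°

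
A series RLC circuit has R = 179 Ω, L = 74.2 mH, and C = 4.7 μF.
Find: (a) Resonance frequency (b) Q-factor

Step 1 — Resonance condition Im(Z)=0 gives ω₀ = 1/√(LC).
Step 2 — ω₀ = 1/√(0.0742·4.7e-06) = 1693 rad/s.
Step 3 — f₀ = ω₀/(2π) = 269.5 Hz.
Step 4 — Series Q: Q = ω₀L/R = 1693·0.0742/179 = 0.7019.

(a) f₀ = 269.5 Hz  (b) Q = 0.7019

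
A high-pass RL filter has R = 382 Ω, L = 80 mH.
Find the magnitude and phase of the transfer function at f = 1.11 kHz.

Step 1 — Angular frequency: ω = 2π·1110 = 6974 rad/s.
Step 2 — Transfer function: H(jω) = jωL/(R + jωL).
Step 3 — Numerator jωL = j·557.9; denominator R + jωL = 382 + j557.9.
Step 4 — H = 0.6809 + j0.4661.
Step 5 — Magnitude: |H| = 0.8251 (-1.7 dB); phase: φ = 34.4°.

|H| = 0.8251 (-1.7 dB), φ = 34.4°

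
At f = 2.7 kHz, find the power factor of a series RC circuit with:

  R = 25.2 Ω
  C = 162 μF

Step 1 — Angular frequency: ω = 2π·f = 2π·2700 = 1.696e+04 rad/s.
Step 2 — Component impedances:
  R: Z = R = 25.2 Ω
  C: Z = 1/(jωC) = -j/(ω·C) = 0 - j0.3639 Ω
Step 3 — Series combination: Z_total = R + C = 25.2 - j0.3639 Ω = 25.2∠-0.8° Ω.
Step 4 — Power factor: PF = cos(φ) = Re(Z)/|Z| = 25.2/25.203 = 0.9999.
Step 5 — Type: Im(Z) = -0.3639 ⇒ leading (phase φ = -0.8°).

PF = 0.9999 (leading, φ = -0.8°)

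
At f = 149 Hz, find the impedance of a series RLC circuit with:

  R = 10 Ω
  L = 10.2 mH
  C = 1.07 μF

Step 1 — Angular frequency: ω = 2π·f = 2π·149 = 936.2 rad/s.
Step 2 — Component impedances:
  R: Z = R = 10 Ω
  L: Z = jωL = j·936.2·0.0102 = 0 + j9.549 Ω
  C: Z = 1/(jωC) = -j/(ω·C) = 0 - j998.3 Ω
Step 3 — Series combination: Z_total = R + L + C = 10 - j988.7 Ω = 988.8∠-89.4° Ω.

Z = 10 - j988.7 Ω = 988.8∠-89.4° Ω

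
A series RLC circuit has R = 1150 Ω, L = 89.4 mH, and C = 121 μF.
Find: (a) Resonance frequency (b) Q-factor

Step 1 — Resonance condition Im(Z)=0 gives ω₀ = 1/√(LC).
Step 2 — ω₀ = 1/√(0.0894·0.000121) = 304 rad/s.
Step 3 — f₀ = ω₀/(2π) = 48.39 Hz.
Step 4 — Series Q: Q = ω₀L/R = 304·0.0894/1150 = 0.02364.

(a) f₀ = 48.39 Hz  (b) Q = 0.02364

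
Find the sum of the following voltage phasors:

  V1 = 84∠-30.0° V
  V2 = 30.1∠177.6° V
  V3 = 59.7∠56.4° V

Step 1 — Convert each phasor to rectangular form:
  V1 = 84·(cos(-30.0°) + j·sin(-30.0°)) = 72.75 - j42 V
  V2 = 30.1·(cos(177.6°) + j·sin(177.6°)) = -30.07 + j1.26 V
  V3 = 59.7·(cos(56.4°) + j·sin(56.4°)) = 33.04 + j49.73 V
Step 2 — Sum components: V_total = 75.71 + j8.986 V.
Step 3 — Convert to polar: |V_total| = 76.24 V, ∠V_total = 6.8°.

V_total = 76.24∠6.8° V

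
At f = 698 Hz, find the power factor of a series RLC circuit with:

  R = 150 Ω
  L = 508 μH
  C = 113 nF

Step 1 — Angular frequency: ω = 2π·f = 2π·698 = 4386 rad/s.
Step 2 — Component impedances:
  R: Z = R = 150 Ω
  L: Z = jωL = j·4386·0.000508 = 0 + j2.228 Ω
  C: Z = 1/(jωC) = -j/(ω·C) = 0 - j2018 Ω
Step 3 — Series combination: Z_total = R + L + C = 150 - j2016 Ω = 2021∠-85.7° Ω.
Step 4 — Power factor: PF = cos(φ) = Re(Z)/|Z| = 150/2021.2 = 0.07421.
Step 5 — Type: Im(Z) = -2016 ⇒ leading (phase φ = -85.7°).

PF = 0.07421 (leading, φ = -85.7°)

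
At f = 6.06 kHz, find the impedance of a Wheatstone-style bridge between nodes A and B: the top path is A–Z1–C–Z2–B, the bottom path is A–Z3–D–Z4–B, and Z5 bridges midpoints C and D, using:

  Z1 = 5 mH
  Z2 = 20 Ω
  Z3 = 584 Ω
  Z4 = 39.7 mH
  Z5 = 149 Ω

Step 1 — Angular frequency: ω = 2π·f = 2π·6060 = 3.808e+04 rad/s.
Step 2 — Component impedances:
  Z1: Z = jωL = j·3.808e+04·0.005 = 0 + j190.4 Ω
  Z2: Z = R = 20 Ω
  Z3: Z = R = 584 Ω
  Z4: Z = jωL = j·3.808e+04·0.0397 = 0 + j1512 Ω
  Z5: Z = R = 149 Ω
Step 3 — Bridge requires nodal analysis (the Z5 bridge couples midpoints C and D, so the two paths cannot be reduced to a simple series/parallel combination). Setting node B to ground and injecting 1 A at node A, the 3-node admittance system at A, C, D solves to V_A = Z_AB = 64.96 + j177.9 Ω = 189.4∠69.9° Ω.

Z = 64.96 + j177.9 Ω = 189.4∠69.9° Ω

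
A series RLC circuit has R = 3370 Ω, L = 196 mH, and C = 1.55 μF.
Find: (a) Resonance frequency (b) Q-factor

Step 1 — Resonance condition Im(Z)=0 gives ω₀ = 1/√(LC).
Step 2 — ω₀ = 1/√(0.196·1.55e-06) = 1814 rad/s.
Step 3 — f₀ = ω₀/(2π) = 288.8 Hz.
Step 4 — Series Q: Q = ω₀L/R = 1814·0.196/3370 = 0.1055.

(a) f₀ = 288.8 Hz  (b) Q = 0.1055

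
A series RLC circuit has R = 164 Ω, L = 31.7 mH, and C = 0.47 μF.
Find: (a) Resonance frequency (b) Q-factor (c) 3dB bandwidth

Step 1 — Resonance: ω₀ = 1/√(LC) = 1/√(0.0317·4.7e-07) = 8193 rad/s.
Step 2 — f₀ = ω₀/(2π) = 1304 Hz.
Step 3 — Series Q: Q = ω₀L/R = 8193·0.0317/164 = 1.584.
Step 4 — Bandwidth: Δω = ω₀/Q = 5174 rad/s; BW = Δω/(2π) = 823.4 Hz.

(a) f₀ = 1304 Hz  (b) Q = 1.584  (c) BW = 823.4 Hz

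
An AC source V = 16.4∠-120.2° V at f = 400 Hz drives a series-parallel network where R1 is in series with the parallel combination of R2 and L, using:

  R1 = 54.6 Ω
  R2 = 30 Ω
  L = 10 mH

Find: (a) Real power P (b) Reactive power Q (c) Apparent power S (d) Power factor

Step 1 — Angular frequency: ω = 2π·f = 2π·400 = 2513 rad/s.
Step 2 — Component impedances:
  R1: Z = R = 54.6 Ω
  R2: Z = R = 30 Ω
  L: Z = jωL = j·2513·0.01 = 0 + j25.13 Ω
Step 3 — Parallel branch: R2 || L = 1/(1/R2 + 1/L) = 12.37 + j14.77 Ω.
Step 4 — Series with R1: Z_total = R1 + (R2 || L) = 66.97 + j14.77 Ω = 68.58∠12.4° Ω.
Step 5 — Source phasor: V = 16.4∠-120.2° V = -8.25 - j14.17 V.
Step 6 — Current: I = V / Z = -0.162 - j0.1759 A = 0.2391∠-132.6° A.
Step 7 — Complex power: S = V·I* = 3.83 + j0.8445 VA.
Step 8 — Real power: P = Re(S) = 3.83 W.
Step 9 — Reactive power: Q = Im(S) = 0.8445 VAR.
Step 10 — Apparent power: |S| = 3.922 VA.
Step 11 — Power factor: PF = P/|S| = 0.9765 (lagging).

(a) P = 3.83 W  (b) Q = 0.8445 VAR  (c) S = 3.922 VA  (d) PF = 0.9765 (lagging)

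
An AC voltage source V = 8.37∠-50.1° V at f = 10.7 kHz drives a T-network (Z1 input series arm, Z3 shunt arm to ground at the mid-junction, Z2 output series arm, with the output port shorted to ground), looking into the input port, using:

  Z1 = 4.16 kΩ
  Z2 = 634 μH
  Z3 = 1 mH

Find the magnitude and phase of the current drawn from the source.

Step 1 — Angular frequency: ω = 2π·f = 2π·1.07e+04 = 6.723e+04 rad/s.
Step 2 — Component impedances:
  Z1: Z = R = 4160 Ω
  Z2: Z = jωL = j·6.723e+04·0.000634 = 0 + j42.62 Ω
  Z3: Z = jωL = j·6.723e+04·0.001 = 0 + j67.23 Ω
Step 3 — With the output port shorted to ground, the output series arm Z2 runs from the junction to ground; the shunt arm Z3 also runs from the junction to ground. They appear in parallel: Z3 || Z2 = 0 + j26.09 Ω.
Step 4 — Series with input arm Z1: Z_in = Z1 + (Z3 || Z2) = 4160 + j26.09 Ω = 4160∠0.4° Ω.
Step 5 — Source phasor: V = 8.37∠-50.1° V = 5.369 - j6.421 V.
Step 6 — Ohm's law: I = V / Z_total = (5.369 - j6.421) / (4160 + j26.09) = 0.001281 - j0.001552 A.
Step 7 — Convert to polar: |I| = 0.002012 A, ∠I = -50.5°.

I = 0.002012∠-50.5° A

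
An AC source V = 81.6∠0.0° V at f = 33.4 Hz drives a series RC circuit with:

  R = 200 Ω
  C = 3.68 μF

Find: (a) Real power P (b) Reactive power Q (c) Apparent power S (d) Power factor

Step 1 — Angular frequency: ω = 2π·f = 2π·33.4 = 209.9 rad/s.
Step 2 — Component impedances:
  R: Z = R = 200 Ω
  C: Z = 1/(jωC) = -j/(ω·C) = 0 - j1295 Ω
Step 3 — Series combination: Z_total = R + C = 200 - j1295 Ω = 1310∠-81.2° Ω.
Step 4 — Source phasor: V = 81.6∠0.0° V = 81.6 V.
Step 5 — Current: I = V / Z = 0.009507 + j0.06155 A = 0.06228∠81.2° A.
Step 6 — Complex power: S = V·I* = 0.7757 - j5.022 VA.
Step 7 — Real power: P = Re(S) = 0.7757 W.
Step 8 — Reactive power: Q = Im(S) = -5.022 VAR.
Step 9 — Apparent power: |S| = 5.082 VA.
Step 10 — Power factor: PF = P/|S| = 0.1526 (leading).

(a) P = 0.7757 W  (b) Q = -5.022 VAR  (c) S = 5.082 VA  (d) PF = 0.1526 (leading)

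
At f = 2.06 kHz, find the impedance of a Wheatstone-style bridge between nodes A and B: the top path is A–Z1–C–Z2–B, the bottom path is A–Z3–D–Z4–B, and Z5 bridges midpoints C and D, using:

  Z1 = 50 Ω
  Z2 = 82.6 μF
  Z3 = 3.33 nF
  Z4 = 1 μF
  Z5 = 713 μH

Step 1 — Angular frequency: ω = 2π·f = 2π·2060 = 1.294e+04 rad/s.
Step 2 — Component impedances:
  Z1: Z = R = 50 Ω
  Z2: Z = 1/(jωC) = -j/(ω·C) = 0 - j0.9353 Ω
  Z3: Z = 1/(jωC) = -j/(ω·C) = 0 - j2.32e+04 Ω
  Z4: Z = 1/(jωC) = -j/(ω·C) = 0 - j77.26 Ω
  Z5: Z = jωL = j·1.294e+04·0.000713 = 0 + j9.229 Ω
Step 3 — Bridge requires nodal analysis (the Z5 bridge couples midpoints C and D, so the two paths cannot be reduced to a simple series/parallel combination). Setting node B to ground and injecting 1 A at node A, the 3-node admittance system at A, C, D solves to V_A = Z_AB = 50 - j1.03 Ω = 50.01∠-1.2° Ω.

Z = 50 - j1.03 Ω = 50.01∠-1.2° Ω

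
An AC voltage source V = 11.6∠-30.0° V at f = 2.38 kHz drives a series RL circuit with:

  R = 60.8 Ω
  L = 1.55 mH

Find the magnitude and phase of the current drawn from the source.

Step 1 — Angular frequency: ω = 2π·f = 2π·2380 = 1.495e+04 rad/s.
Step 2 — Component impedances:
  R: Z = R = 60.8 Ω
  L: Z = jωL = j·1.495e+04·0.00155 = 0 + j23.18 Ω
Step 3 — Series combination: Z_total = R + L = 60.8 + j23.18 Ω = 65.07∠20.9° Ω.
Step 4 — Source phasor: V = 11.6∠-30.0° V = 10.05 - j5.8 V.
Step 5 — Ohm's law: I = V / Z_total = (10.05 - j5.8) / (60.8 + j23.18) = 0.1125 - j0.1383 A.
Step 6 — Convert to polar: |I| = 0.1783 A, ∠I = -50.9°.

I = 0.1783∠-50.9° A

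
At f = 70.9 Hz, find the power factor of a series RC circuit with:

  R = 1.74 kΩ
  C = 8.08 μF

Step 1 — Angular frequency: ω = 2π·f = 2π·70.9 = 445.5 rad/s.
Step 2 — Component impedances:
  R: Z = R = 1740 Ω
  C: Z = 1/(jωC) = -j/(ω·C) = 0 - j277.8 Ω
Step 3 — Series combination: Z_total = R + C = 1740 - j277.8 Ω = 1762∠-9.1° Ω.
Step 4 — Power factor: PF = cos(φ) = Re(Z)/|Z| = 1740/1762 = 0.9875.
Step 5 — Type: Im(Z) = -277.8 ⇒ leading (phase φ = -9.1°).

PF = 0.9875 (leading, φ = -9.1°)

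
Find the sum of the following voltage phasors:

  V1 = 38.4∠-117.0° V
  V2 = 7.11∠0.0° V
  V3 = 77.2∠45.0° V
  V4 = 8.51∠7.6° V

Step 1 — Convert each phasor to rectangular form:
  V1 = 38.4·(cos(-117.0°) + j·sin(-117.0°)) = -17.43 - j34.21 V
  V2 = 7.11·(cos(0.0°) + j·sin(0.0°)) = 7.11 V
  V3 = 77.2·(cos(45.0°) + j·sin(45.0°)) = 54.59 + j54.59 V
  V4 = 8.51·(cos(7.6°) + j·sin(7.6°)) = 8.435 + j1.126 V
Step 2 — Sum components: V_total = 52.7 + j21.5 V.
Step 3 — Convert to polar: |V_total| = 56.92 V, ∠V_total = 22.2°.

V_total = 56.92∠22.2° V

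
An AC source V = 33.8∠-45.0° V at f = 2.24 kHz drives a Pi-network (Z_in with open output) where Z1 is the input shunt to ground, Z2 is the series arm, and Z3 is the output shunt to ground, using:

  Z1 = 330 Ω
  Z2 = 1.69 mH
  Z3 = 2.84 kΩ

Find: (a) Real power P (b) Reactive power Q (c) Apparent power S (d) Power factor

Step 1 — Angular frequency: ω = 2π·f = 2π·2240 = 1.407e+04 rad/s.
Step 2 — Component impedances:
  Z1: Z = R = 330 Ω
  Z2: Z = jωL = j·1.407e+04·0.00169 = 0 + j23.79 Ω
  Z3: Z = R = 2840 Ω
Step 3 — With open output, the series arm Z2 and the output shunt Z3 appear in series to ground: Z2 + Z3 = 2840 + j23.79 Ω.
Step 4 — Parallel with input shunt Z1: Z_in = Z1 || (Z2 + Z3) = 295.6 + j0.2578 Ω = 295.6∠0.0° Ω.
Step 5 — Source phasor: V = 33.8∠-45.0° V = 23.9 - j23.9 V.
Step 6 — Current: I = V / Z = 0.08077 - j0.08091 A = 0.1143∠-45.0° A.
Step 7 — Complex power: S = V·I* = 3.864 + j0.003369 VA.
Step 8 — Real power: P = Re(S) = 3.864 W.
Step 9 — Reactive power: Q = Im(S) = 0.003369 VAR.
Step 10 — Apparent power: |S| = 3.864 VA.
Step 11 — Power factor: PF = P/|S| = 1 (lagging).

(a) P = 3.864 W  (b) Q = 0.003369 VAR  (c) S = 3.864 VA  (d) PF = 1 (lagging)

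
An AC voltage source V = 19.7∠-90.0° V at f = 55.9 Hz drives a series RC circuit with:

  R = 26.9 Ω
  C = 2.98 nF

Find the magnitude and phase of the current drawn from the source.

Step 1 — Angular frequency: ω = 2π·f = 2π·55.9 = 351.2 rad/s.
Step 2 — Component impedances:
  R: Z = R = 26.9 Ω
  C: Z = 1/(jωC) = -j/(ω·C) = 0 - j9.554e+05 Ω
Step 3 — Series combination: Z_total = R + C = 26.9 - j9.554e+05 Ω = 9.554e+05∠-90.0° Ω.
Step 4 — Source phasor: V = 19.7∠-90.0° V = 0 - j19.7 V.
Step 5 — Ohm's law: I = V / Z_total = (0 - j19.7) / (26.9 - j9.554e+05) = 2.062e-05 - j5.805e-10 A.
Step 6 — Convert to polar: |I| = 2.062e-05 A, ∠I = -0.0°.

I = 2.062e-05∠-0.0° A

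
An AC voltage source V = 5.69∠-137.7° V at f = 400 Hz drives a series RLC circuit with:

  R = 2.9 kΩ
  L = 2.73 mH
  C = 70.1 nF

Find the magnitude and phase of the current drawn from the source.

Step 1 — Angular frequency: ω = 2π·f = 2π·400 = 2513 rad/s.
Step 2 — Component impedances:
  R: Z = R = 2900 Ω
  L: Z = jωL = j·2513·0.00273 = 0 + j6.861 Ω
  C: Z = 1/(jωC) = -j/(ω·C) = 0 - j5676 Ω
Step 3 — Series combination: Z_total = R + L + C = 2900 - j5669 Ω = 6368∠-62.9° Ω.
Step 4 — Source phasor: V = 5.69∠-137.7° V = -4.209 - j3.829 V.
Step 5 — Ohm's law: I = V / Z_total = (-4.209 - j3.829) / (2900 - j5669) = 0.0002344 - j0.0008623 A.
Step 6 — Convert to polar: |I| = 0.0008936 A, ∠I = -74.8°.

I = 0.0008936∠-74.8° A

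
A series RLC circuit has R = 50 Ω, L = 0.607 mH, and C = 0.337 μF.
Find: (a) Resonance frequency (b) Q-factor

Step 1 — Resonance condition Im(Z)=0 gives ω₀ = 1/√(LC).
Step 2 — ω₀ = 1/√(0.000607·3.37e-07) = 6.992e+04 rad/s.
Step 3 — f₀ = ω₀/(2π) = 1.113e+04 Hz.
Step 4 — Series Q: Q = ω₀L/R = 6.992e+04·0.000607/50 = 0.8488.

(a) f₀ = 1.113e+04 Hz  (b) Q = 0.8488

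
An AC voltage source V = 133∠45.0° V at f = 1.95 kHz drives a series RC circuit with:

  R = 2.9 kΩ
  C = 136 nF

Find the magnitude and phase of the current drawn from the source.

Step 1 — Angular frequency: ω = 2π·f = 2π·1950 = 1.225e+04 rad/s.
Step 2 — Component impedances:
  R: Z = R = 2900 Ω
  C: Z = 1/(jωC) = -j/(ω·C) = 0 - j600.1 Ω
Step 3 — Series combination: Z_total = R + C = 2900 - j600.1 Ω = 2961∠-11.7° Ω.
Step 4 — Source phasor: V = 133∠45.0° V = 94.05 + j94.05 V.
Step 5 — Ohm's law: I = V / Z_total = (94.05 + j94.05) / (2900 - j600.1) = 0.02466 + j0.03753 A.
Step 6 — Convert to polar: |I| = 0.04491 A, ∠I = 56.7°.

I = 0.04491∠56.7° A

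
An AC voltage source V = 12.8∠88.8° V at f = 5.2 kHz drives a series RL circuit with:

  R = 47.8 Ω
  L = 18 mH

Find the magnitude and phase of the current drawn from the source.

Step 1 — Angular frequency: ω = 2π·f = 2π·5200 = 3.267e+04 rad/s.
Step 2 — Component impedances:
  R: Z = R = 47.8 Ω
  L: Z = jωL = j·3.267e+04·0.018 = 0 + j588.1 Ω
Step 3 — Series combination: Z_total = R + L = 47.8 + j588.1 Ω = 590∠85.4° Ω.
Step 4 — Source phasor: V = 12.8∠88.8° V = 0.2681 + j12.8 V.
Step 5 — Ohm's law: I = V / Z_total = (0.2681 + j12.8) / (47.8 + j588.1) = 0.02165 + j0.001304 A.
Step 6 — Convert to polar: |I| = 0.02169 A, ∠I = 3.4°.

I = 0.02169∠3.4° A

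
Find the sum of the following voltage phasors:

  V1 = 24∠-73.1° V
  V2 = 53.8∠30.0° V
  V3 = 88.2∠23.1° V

Step 1 — Convert each phasor to rectangular form:
  V1 = 24·(cos(-73.1°) + j·sin(-73.1°)) = 6.977 - j22.96 V
  V2 = 53.8·(cos(30.0°) + j·sin(30.0°)) = 46.59 + j26.9 V
  V3 = 88.2·(cos(23.1°) + j·sin(23.1°)) = 81.13 + j34.6 V
Step 2 — Sum components: V_total = 134.7 + j38.54 V.
Step 3 — Convert to polar: |V_total| = 140.1 V, ∠V_total = 16.0°.

V_total = 140.1∠16.0° V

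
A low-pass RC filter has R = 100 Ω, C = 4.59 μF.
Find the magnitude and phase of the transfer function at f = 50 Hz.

Step 1 — Angular frequency: ω = 2π·50 = 314.2 rad/s.
Step 2 — Transfer function: H(jω) = 1/(1 + jωRC).
Step 3 — Denominator: 1 + jωRC = 1 + j·314.2·100·4.59e-06 = 1 + j0.1442.
Step 4 — H = 0.9796 - j0.1413.
Step 5 — Magnitude: |H| = 0.9898 (-0.1 dB); phase: φ = -8.2°.

|H| = 0.9898 (-0.1 dB), φ = -8.2°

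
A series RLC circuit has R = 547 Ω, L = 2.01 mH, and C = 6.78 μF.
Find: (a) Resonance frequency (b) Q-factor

Step 1 — Resonance condition Im(Z)=0 gives ω₀ = 1/√(LC).
Step 2 — ω₀ = 1/√(0.00201·6.78e-06) = 8566 rad/s.
Step 3 — f₀ = ω₀/(2π) = 1363 Hz.
Step 4 — Series Q: Q = ω₀L/R = 8566·0.00201/547 = 0.03148.

(a) f₀ = 1363 Hz  (b) Q = 0.03148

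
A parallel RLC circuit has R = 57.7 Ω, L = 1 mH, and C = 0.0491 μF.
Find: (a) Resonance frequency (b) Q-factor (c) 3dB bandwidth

Step 1 — Resonance: ω₀ = 1/√(LC) = 1/√(0.001·4.91e-08) = 1.427e+05 rad/s.
Step 2 — f₀ = ω₀/(2π) = 2.271e+04 Hz.
Step 3 — Parallel Q: Q = R/(ω₀L) = 57.7/(1.427e+05·0.001) = 0.4043.
Step 4 — Bandwidth: Δω = ω₀/Q = 3.53e+05 rad/s; BW = Δω/(2π) = 5.618e+04 Hz.

(a) f₀ = 2.271e+04 Hz  (b) Q = 0.4043  (c) BW = 5.618e+04 Hz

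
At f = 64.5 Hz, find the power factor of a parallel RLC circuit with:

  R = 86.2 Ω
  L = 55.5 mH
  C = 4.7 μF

Step 1 — Angular frequency: ω = 2π·f = 2π·64.5 = 405.3 rad/s.
Step 2 — Component impedances:
  R: Z = R = 86.2 Ω
  L: Z = jωL = j·405.3·0.0555 = 0 + j22.49 Ω
  C: Z = 1/(jωC) = -j/(ω·C) = 0 - j525 Ω
Step 3 — Parallel combination: 1/Z_total = 1/R + 1/L + 1/C; Z_total = 5.963 + j21.87 Ω = 22.67∠74.8° Ω.
Step 4 — Power factor: PF = cos(φ) = Re(Z)/|Z| = 5.963/22.67 = 0.263.
Step 5 — Type: Im(Z) = 21.87 ⇒ lagging (phase φ = 74.8°).

PF = 0.263 (lagging, φ = 74.8°)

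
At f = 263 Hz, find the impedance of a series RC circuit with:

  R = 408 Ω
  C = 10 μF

Step 1 — Angular frequency: ω = 2π·f = 2π·263 = 1652 rad/s.
Step 2 — Component impedances:
  R: Z = R = 408 Ω
  C: Z = 1/(jωC) = -j/(ω·C) = 0 - j60.52 Ω
Step 3 — Series combination: Z_total = R + C = 408 - j60.52 Ω = 412.5∠-8.4° Ω.

Z = 408 - j60.52 Ω = 412.5∠-8.4° Ω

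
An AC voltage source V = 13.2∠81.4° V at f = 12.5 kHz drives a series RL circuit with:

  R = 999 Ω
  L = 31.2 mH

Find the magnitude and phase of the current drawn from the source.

Step 1 — Angular frequency: ω = 2π·f = 2π·1.25e+04 = 7.854e+04 rad/s.
Step 2 — Component impedances:
  R: Z = R = 999 Ω
  L: Z = jωL = j·7.854e+04·0.0312 = 0 + j2450 Ω
Step 3 — Series combination: Z_total = R + L = 999 + j2450 Ω = 2646∠67.8° Ω.
Step 4 — Source phasor: V = 13.2∠81.4° V = 1.974 + j13.05 V.
Step 5 — Ohm's law: I = V / Z_total = (1.974 + j13.05) / (999 + j2450) = 0.004849 + j0.001171 A.
Step 6 — Convert to polar: |I| = 0.004988 A, ∠I = 13.6°.

I = 0.004988∠13.6° A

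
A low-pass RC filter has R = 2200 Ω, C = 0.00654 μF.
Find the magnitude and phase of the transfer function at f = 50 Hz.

Step 1 — Angular frequency: ω = 2π·50 = 314.2 rad/s.
Step 2 — Transfer function: H(jω) = 1/(1 + jωRC).
Step 3 — Denominator: 1 + jωRC = 1 + j·314.2·2200·6.54e-09 = 1 + j0.00452.
Step 4 — H = 1 - j0.00452.
Step 5 — Magnitude: |H| = 1 (-0.0 dB); phase: φ = -0.3°.

|H| = 1 (-0.0 dB), φ = -0.3°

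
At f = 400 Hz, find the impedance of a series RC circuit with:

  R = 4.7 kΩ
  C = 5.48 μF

Step 1 — Angular frequency: ω = 2π·f = 2π·400 = 2513 rad/s.
Step 2 — Component impedances:
  R: Z = R = 4700 Ω
  C: Z = 1/(jωC) = -j/(ω·C) = 0 - j72.61 Ω
Step 3 — Series combination: Z_total = R + C = 4700 - j72.61 Ω = 4701∠-0.9° Ω.

Z = 4700 - j72.61 Ω = 4701∠-0.9° Ω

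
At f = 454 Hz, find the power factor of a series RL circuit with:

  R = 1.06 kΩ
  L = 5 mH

Step 1 — Angular frequency: ω = 2π·f = 2π·454 = 2853 rad/s.
Step 2 — Component impedances:
  R: Z = R = 1060 Ω
  L: Z = jωL = j·2853·0.005 = 0 + j14.26 Ω
Step 3 — Series combination: Z_total = R + L = 1060 + j14.26 Ω = 1060∠0.8° Ω.
Step 4 — Power factor: PF = cos(φ) = Re(Z)/|Z| = 1060/1060.1 = 0.9999.
Step 5 — Type: Im(Z) = 14.26 ⇒ lagging (phase φ = 0.8°).

PF = 0.9999 (lagging, φ = 0.8°)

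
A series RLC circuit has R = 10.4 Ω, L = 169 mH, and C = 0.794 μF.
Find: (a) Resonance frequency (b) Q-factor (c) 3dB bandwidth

Step 1 — Resonance: ω₀ = 1/√(LC) = 1/√(0.169·7.94e-07) = 2730 rad/s.
Step 2 — f₀ = ω₀/(2π) = 434.5 Hz.
Step 3 — Series Q: Q = ω₀L/R = 2730·0.169/10.4 = 44.36.
Step 4 — Bandwidth: Δω = ω₀/Q = 61.54 rad/s; BW = Δω/(2π) = 9.794 Hz.

(a) f₀ = 434.5 Hz  (b) Q = 44.36  (c) BW = 9.794 Hz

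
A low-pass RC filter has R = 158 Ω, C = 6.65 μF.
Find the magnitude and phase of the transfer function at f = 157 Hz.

Step 1 — Angular frequency: ω = 2π·157 = 986.5 rad/s.
Step 2 — Transfer function: H(jω) = 1/(1 + jωRC).
Step 3 — Denominator: 1 + jωRC = 1 + j·986.5·158·6.65e-06 = 1 + j1.036.
Step 4 — H = 0.4821 - j0.4997.
Step 5 — Magnitude: |H| = 0.6943 (-3.2 dB); phase: φ = -46.0°.

|H| = 0.6943 (-3.2 dB), φ = -46.0°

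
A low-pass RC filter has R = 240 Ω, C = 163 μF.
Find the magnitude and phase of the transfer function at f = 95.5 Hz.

Step 1 — Angular frequency: ω = 2π·95.5 = 600 rad/s.
Step 2 — Transfer function: H(jω) = 1/(1 + jωRC).
Step 3 — Denominator: 1 + jωRC = 1 + j·600·240·0.000163 = 1 + j23.47.
Step 4 — H = 0.001812 - j0.04252.
Step 5 — Magnitude: |H| = 0.04256 (-27.4 dB); phase: φ = -87.6°.

|H| = 0.04256 (-27.4 dB), φ = -87.6°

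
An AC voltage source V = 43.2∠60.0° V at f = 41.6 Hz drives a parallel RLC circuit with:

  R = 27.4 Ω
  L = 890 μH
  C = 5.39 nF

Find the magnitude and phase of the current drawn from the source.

Step 1 — Angular frequency: ω = 2π·f = 2π·41.6 = 261.4 rad/s.
Step 2 — Component impedances:
  R: Z = R = 27.4 Ω
  L: Z = jωL = j·261.4·0.00089 = 0 + j0.2326 Ω
  C: Z = 1/(jωC) = -j/(ω·C) = 0 - j7.098e+05 Ω
Step 3 — Parallel combination: 1/Z_total = 1/R + 1/L + 1/C; Z_total = 0.001975 + j0.2326 Ω = 0.2326∠89.5° Ω.
Step 4 — Source phasor: V = 43.2∠60.0° V = 21.6 + j37.41 V.
Step 5 — Ohm's law: I = V / Z_total = (21.6 + j37.41) / (0.001975 + j0.2326) = 161.6 - j91.49 A.
Step 6 — Convert to polar: |I| = 185.7 A, ∠I = -29.5°.

I = 185.7∠-29.5° A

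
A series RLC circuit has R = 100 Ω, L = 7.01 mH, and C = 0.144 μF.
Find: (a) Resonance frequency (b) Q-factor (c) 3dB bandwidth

Step 1 — Resonance: ω₀ = 1/√(LC) = 1/√(0.00701·1.44e-07) = 3.147e+04 rad/s.
Step 2 — f₀ = ω₀/(2π) = 5009 Hz.
Step 3 — Series Q: Q = ω₀L/R = 3.147e+04·0.00701/100 = 2.206.
Step 4 — Bandwidth: Δω = ω₀/Q = 1.427e+04 rad/s; BW = Δω/(2π) = 2270 Hz.

(a) f₀ = 5009 Hz  (b) Q = 2.206  (c) BW = 2270 Hz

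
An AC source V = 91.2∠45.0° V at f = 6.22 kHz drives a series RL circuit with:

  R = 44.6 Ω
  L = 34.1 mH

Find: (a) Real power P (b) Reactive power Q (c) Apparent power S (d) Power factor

Step 1 — Angular frequency: ω = 2π·f = 2π·6220 = 3.908e+04 rad/s.
Step 2 — Component impedances:
  R: Z = R = 44.6 Ω
  L: Z = jωL = j·3.908e+04·0.0341 = 0 + j1333 Ω
Step 3 — Series combination: Z_total = R + L = 44.6 + j1333 Ω = 1333∠88.1° Ω.
Step 4 — Source phasor: V = 91.2∠45.0° V = 64.49 + j64.49 V.
Step 5 — Current: I = V / Z = 0.04995 - j0.04672 A = 0.0684∠-43.1° A.
Step 6 — Complex power: S = V·I* = 0.2086 + j6.234 VA.
Step 7 — Real power: P = Re(S) = 0.2086 W.
Step 8 — Reactive power: Q = Im(S) = 6.234 VAR.
Step 9 — Apparent power: |S| = 6.238 VA.
Step 10 — Power factor: PF = P/|S| = 0.03345 (lagging).

(a) P = 0.2086 W  (b) Q = 6.234 VAR  (c) S = 6.238 VA  (d) PF = 0.03345 (lagging)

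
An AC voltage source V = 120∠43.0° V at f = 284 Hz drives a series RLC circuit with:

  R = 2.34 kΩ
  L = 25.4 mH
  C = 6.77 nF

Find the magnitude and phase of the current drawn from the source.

Step 1 — Angular frequency: ω = 2π·f = 2π·284 = 1784 rad/s.
Step 2 — Component impedances:
  R: Z = R = 2340 Ω
  L: Z = jωL = j·1784·0.0254 = 0 + j45.32 Ω
  C: Z = 1/(jωC) = -j/(ω·C) = 0 - j8.278e+04 Ω
Step 3 — Series combination: Z_total = R + L + C = 2340 - j8.273e+04 Ω = 8.277e+04∠-88.4° Ω.
Step 4 — Source phasor: V = 120∠43.0° V = 87.76 + j81.84 V.
Step 5 — Ohm's law: I = V / Z_total = (87.76 + j81.84) / (2340 - j8.273e+04) = -0.0009584 + j0.001088 A.
Step 6 — Convert to polar: |I| = 0.00145 A, ∠I = 131.4°.

I = 0.00145∠131.4° A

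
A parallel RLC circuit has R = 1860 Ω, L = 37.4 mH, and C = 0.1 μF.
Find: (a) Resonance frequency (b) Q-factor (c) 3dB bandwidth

Step 1 — Resonance: ω₀ = 1/√(LC) = 1/√(0.0374·1e-07) = 1.635e+04 rad/s.
Step 2 — f₀ = ω₀/(2π) = 2602 Hz.
Step 3 — Parallel Q: Q = R/(ω₀L) = 1860/(1.635e+04·0.0374) = 3.041.
Step 4 — Bandwidth: Δω = ω₀/Q = 5376 rad/s; BW = Δω/(2π) = 855.7 Hz.

(a) f₀ = 2602 Hz  (b) Q = 3.041  (c) BW = 855.7 Hz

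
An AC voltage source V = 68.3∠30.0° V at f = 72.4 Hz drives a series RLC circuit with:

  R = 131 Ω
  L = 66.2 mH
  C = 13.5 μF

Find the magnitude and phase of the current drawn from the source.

Step 1 — Angular frequency: ω = 2π·f = 2π·72.4 = 454.9 rad/s.
Step 2 — Component impedances:
  R: Z = R = 131 Ω
  L: Z = jωL = j·454.9·0.0662 = 0 + j30.11 Ω
  C: Z = 1/(jωC) = -j/(ω·C) = 0 - j162.8 Ω
Step 3 — Series combination: Z_total = R + L + C = 131 - j132.7 Ω = 186.5∠-45.4° Ω.
Step 4 — Source phasor: V = 68.3∠30.0° V = 59.15 + j34.15 V.
Step 5 — Ohm's law: I = V / Z_total = (59.15 + j34.15) / (131 - j132.7) = 0.09248 + j0.3544 A.
Step 6 — Convert to polar: |I| = 0.3663 A, ∠I = 75.4°.

I = 0.3663∠75.4° A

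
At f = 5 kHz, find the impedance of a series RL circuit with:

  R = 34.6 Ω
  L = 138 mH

Step 1 — Angular frequency: ω = 2π·f = 2π·5000 = 3.142e+04 rad/s.
Step 2 — Component impedances:
  R: Z = R = 34.6 Ω
  L: Z = jωL = j·3.142e+04·0.138 = 0 + j4335 Ω
Step 3 — Series combination: Z_total = R + L = 34.6 + j4335 Ω = 4336∠89.5° Ω.

Z = 34.6 + j4335 Ω = 4336∠89.5° Ω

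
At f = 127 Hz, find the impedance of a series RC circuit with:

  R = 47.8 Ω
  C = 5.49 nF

Step 1 — Angular frequency: ω = 2π·f = 2π·127 = 798 rad/s.
Step 2 — Component impedances:
  R: Z = R = 47.8 Ω
  C: Z = 1/(jωC) = -j/(ω·C) = 0 - j2.283e+05 Ω
Step 3 — Series combination: Z_total = R + C = 47.8 - j2.283e+05 Ω = 2.283e+05∠-90.0° Ω.

Z = 47.8 - j2.283e+05 Ω = 2.283e+05∠-90.0° Ω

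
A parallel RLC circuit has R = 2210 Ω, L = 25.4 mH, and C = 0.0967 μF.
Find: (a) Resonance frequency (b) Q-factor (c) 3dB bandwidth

Step 1 — Resonance: ω₀ = 1/√(LC) = 1/√(0.0254·9.67e-08) = 2.018e+04 rad/s.
Step 2 — f₀ = ω₀/(2π) = 3211 Hz.
Step 3 — Parallel Q: Q = R/(ω₀L) = 2210/(2.018e+04·0.0254) = 4.312.
Step 4 — Bandwidth: Δω = ω₀/Q = 4679 rad/s; BW = Δω/(2π) = 744.7 Hz.

(a) f₀ = 3211 Hz  (b) Q = 4.312  (c) BW = 744.7 Hz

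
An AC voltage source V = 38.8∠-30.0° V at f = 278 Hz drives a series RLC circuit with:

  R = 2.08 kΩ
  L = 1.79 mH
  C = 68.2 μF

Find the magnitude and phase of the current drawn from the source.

Step 1 — Angular frequency: ω = 2π·f = 2π·278 = 1747 rad/s.
Step 2 — Component impedances:
  R: Z = R = 2080 Ω
  L: Z = jωL = j·1747·0.00179 = 0 + j3.127 Ω
  C: Z = 1/(jωC) = -j/(ω·C) = 0 - j8.394 Ω
Step 3 — Series combination: Z_total = R + L + C = 2080 - j5.268 Ω = 2080∠-0.1° Ω.
Step 4 — Source phasor: V = 38.8∠-30.0° V = 33.6 - j19.4 V.
Step 5 — Ohm's law: I = V / Z_total = (33.6 - j19.4) / (2080 - j5.268) = 0.01618 - j0.009286 A.
Step 6 — Convert to polar: |I| = 0.01865 A, ∠I = -29.9°.

I = 0.01865∠-29.9° A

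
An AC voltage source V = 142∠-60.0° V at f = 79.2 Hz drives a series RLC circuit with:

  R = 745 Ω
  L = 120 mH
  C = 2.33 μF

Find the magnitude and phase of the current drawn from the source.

Step 1 — Angular frequency: ω = 2π·f = 2π·79.2 = 497.6 rad/s.
Step 2 — Component impedances:
  R: Z = R = 745 Ω
  L: Z = jωL = j·497.6·0.12 = 0 + j59.72 Ω
  C: Z = 1/(jωC) = -j/(ω·C) = 0 - j862.5 Ω
Step 3 — Series combination: Z_total = R + L + C = 745 - j802.7 Ω = 1095∠-47.1° Ω.
Step 4 — Source phasor: V = 142∠-60.0° V = 71 - j123 V.
Step 5 — Ohm's law: I = V / Z_total = (71 - j123) / (745 - j802.7) = 0.1264 - j0.02887 A.
Step 6 — Convert to polar: |I| = 0.1297 A, ∠I = -12.9°.

I = 0.1297∠-12.9° A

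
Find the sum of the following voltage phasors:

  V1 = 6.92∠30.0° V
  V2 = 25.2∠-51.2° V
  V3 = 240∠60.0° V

Step 1 — Convert each phasor to rectangular form:
  V1 = 6.92·(cos(30.0°) + j·sin(30.0°)) = 5.993 + j3.46 V
  V2 = 25.2·(cos(-51.2°) + j·sin(-51.2°)) = 15.79 - j19.64 V
  V3 = 240·(cos(60.0°) + j·sin(60.0°)) = 120 + j207.8 V
Step 2 — Sum components: V_total = 141.8 + j191.7 V.
Step 3 — Convert to polar: |V_total| = 238.4 V, ∠V_total = 53.5°.

V_total = 238.4∠53.5° V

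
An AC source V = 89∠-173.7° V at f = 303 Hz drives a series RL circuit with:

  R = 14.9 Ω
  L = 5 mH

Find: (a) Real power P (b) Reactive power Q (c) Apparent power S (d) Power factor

Step 1 — Angular frequency: ω = 2π·f = 2π·303 = 1904 rad/s.
Step 2 — Component impedances:
  R: Z = R = 14.9 Ω
  L: Z = jωL = j·1904·0.005 = 0 + j9.519 Ω
Step 3 — Series combination: Z_total = R + L = 14.9 + j9.519 Ω = 17.68∠32.6° Ω.
Step 4 — Source phasor: V = 89∠-173.7° V = -88.46 - j9.766 V.
Step 5 — Current: I = V / Z = -4.514 + j2.228 A = 5.034∠153.7° A.
Step 6 — Complex power: S = V·I* = 377.5 + j241.2 VA.
Step 7 — Real power: P = Re(S) = 377.5 W.
Step 8 — Reactive power: Q = Im(S) = 241.2 VAR.
Step 9 — Apparent power: |S| = 448 VA.
Step 10 — Power factor: PF = P/|S| = 0.8427 (lagging).

(a) P = 377.5 W  (b) Q = 241.2 VAR  (c) S = 448 VA  (d) PF = 0.8427 (lagging)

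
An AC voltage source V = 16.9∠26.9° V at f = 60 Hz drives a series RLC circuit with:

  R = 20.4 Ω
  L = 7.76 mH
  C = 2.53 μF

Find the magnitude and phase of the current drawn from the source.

Step 1 — Angular frequency: ω = 2π·f = 2π·60 = 377 rad/s.
Step 2 — Component impedances:
  R: Z = R = 20.4 Ω
  L: Z = jωL = j·377·0.00776 = 0 + j2.925 Ω
  C: Z = 1/(jωC) = -j/(ω·C) = 0 - j1048 Ω
Step 3 — Series combination: Z_total = R + L + C = 20.4 - j1046 Ω = 1046∠-88.9° Ω.
Step 4 — Source phasor: V = 16.9∠26.9° V = 15.07 + j7.646 V.
Step 5 — Ohm's law: I = V / Z_total = (15.07 + j7.646) / (20.4 - j1046) = -0.007029 + j0.01455 A.
Step 6 — Convert to polar: |I| = 0.01616 A, ∠I = 115.8°.

I = 0.01616∠115.8° A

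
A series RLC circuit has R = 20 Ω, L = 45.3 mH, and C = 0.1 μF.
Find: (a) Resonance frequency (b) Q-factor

Step 1 — Resonance condition Im(Z)=0 gives ω₀ = 1/√(LC).
Step 2 — ω₀ = 1/√(0.0453·1e-07) = 1.486e+04 rad/s.
Step 3 — f₀ = ω₀/(2π) = 2365 Hz.
Step 4 — Series Q: Q = ω₀L/R = 1.486e+04·0.0453/20 = 33.65.

(a) f₀ = 2365 Hz  (b) Q = 33.65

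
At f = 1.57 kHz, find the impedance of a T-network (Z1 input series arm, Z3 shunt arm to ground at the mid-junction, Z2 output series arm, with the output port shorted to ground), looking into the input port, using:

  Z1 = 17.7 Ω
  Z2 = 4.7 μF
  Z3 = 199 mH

Step 1 — Angular frequency: ω = 2π·f = 2π·1570 = 9865 rad/s.
Step 2 — Component impedances:
  Z1: Z = R = 17.7 Ω
  Z2: Z = 1/(jωC) = -j/(ω·C) = 0 - j21.57 Ω
  Z3: Z = jωL = j·9865·0.199 = 0 + j1963 Ω
Step 3 — With the output port shorted to ground, the output series arm Z2 runs from the junction to ground; the shunt arm Z3 also runs from the junction to ground. They appear in parallel: Z3 || Z2 = 0 - j21.81 Ω.
Step 4 — Series with input arm Z1: Z_in = Z1 + (Z3 || Z2) = 17.7 - j21.81 Ω = 28.09∠-50.9° Ω.

Z = 17.7 - j21.81 Ω = 28.09∠-50.9° Ω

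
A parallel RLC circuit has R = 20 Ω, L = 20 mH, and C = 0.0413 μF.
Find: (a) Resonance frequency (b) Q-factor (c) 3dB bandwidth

Step 1 — Resonance: ω₀ = 1/√(LC) = 1/√(0.02·4.13e-08) = 3.479e+04 rad/s.
Step 2 — f₀ = ω₀/(2π) = 5538 Hz.
Step 3 — Parallel Q: Q = R/(ω₀L) = 20/(3.479e+04·0.02) = 0.02874.
Step 4 — Bandwidth: Δω = ω₀/Q = 1.211e+06 rad/s; BW = Δω/(2π) = 1.927e+05 Hz.

(a) f₀ = 5538 Hz  (b) Q = 0.02874  (c) BW = 1.927e+05 Hz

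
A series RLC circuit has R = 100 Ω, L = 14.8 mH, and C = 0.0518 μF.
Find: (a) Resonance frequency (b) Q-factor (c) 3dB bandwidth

Step 1 — Resonance: ω₀ = 1/√(LC) = 1/√(0.0148·5.18e-08) = 3.612e+04 rad/s.
Step 2 — f₀ = ω₀/(2π) = 5748 Hz.
Step 3 — Series Q: Q = ω₀L/R = 3.612e+04·0.0148/100 = 5.345.
Step 4 — Bandwidth: Δω = ω₀/Q = 6757 rad/s; BW = Δω/(2π) = 1075 Hz.

(a) f₀ = 5748 Hz  (b) Q = 5.345  (c) BW = 1075 Hz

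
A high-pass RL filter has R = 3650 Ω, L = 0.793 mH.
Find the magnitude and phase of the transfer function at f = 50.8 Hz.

Step 1 — Angular frequency: ω = 2π·50.8 = 319.2 rad/s.
Step 2 — Transfer function: H(jω) = jωL/(R + jωL).
Step 3 — Numerator jωL = j·0.2531; denominator R + jωL = 3650 + j0.2531.
Step 4 — H = 4.809e-09 + j6.935e-05.
Step 5 — Magnitude: |H| = 6.935e-05 (-83.2 dB); phase: φ = 90.0°.

|H| = 6.935e-05 (-83.2 dB), φ = 90.0°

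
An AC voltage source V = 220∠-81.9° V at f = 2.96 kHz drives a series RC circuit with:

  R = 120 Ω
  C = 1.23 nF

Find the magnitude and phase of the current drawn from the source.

Step 1 — Angular frequency: ω = 2π·f = 2π·2960 = 1.86e+04 rad/s.
Step 2 — Component impedances:
  R: Z = R = 120 Ω
  C: Z = 1/(jωC) = -j/(ω·C) = 0 - j4.371e+04 Ω
Step 3 — Series combination: Z_total = R + C = 120 - j4.371e+04 Ω = 4.371e+04∠-89.8° Ω.
Step 4 — Source phasor: V = 220∠-81.9° V = 31 - j217.8 V.
Step 5 — Ohm's law: I = V / Z_total = (31 - j217.8) / (120 - j4.371e+04) = 0.004984 + j0.0006954 A.
Step 6 — Convert to polar: |I| = 0.005033 A, ∠I = 7.9°.

I = 0.005033∠7.9° A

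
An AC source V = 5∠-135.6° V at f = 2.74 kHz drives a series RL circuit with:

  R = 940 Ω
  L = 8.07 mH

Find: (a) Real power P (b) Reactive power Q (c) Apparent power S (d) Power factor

Step 1 — Angular frequency: ω = 2π·f = 2π·2740 = 1.722e+04 rad/s.
Step 2 — Component impedances:
  R: Z = R = 940 Ω
  L: Z = jωL = j·1.722e+04·0.00807 = 0 + j138.9 Ω
Step 3 — Series combination: Z_total = R + L = 940 + j138.9 Ω = 950.2∠8.4° Ω.
Step 4 — Source phasor: V = 5∠-135.6° V = -3.572 - j3.498 V.
Step 5 — Current: I = V / Z = -0.004257 - j0.003092 A = 0.005262∠-144.0° A.
Step 6 — Complex power: S = V·I* = 0.02603 + j0.003847 VA.
Step 7 — Real power: P = Re(S) = 0.02603 W.
Step 8 — Reactive power: Q = Im(S) = 0.003847 VAR.
Step 9 — Apparent power: |S| = 0.02631 VA.
Step 10 — Power factor: PF = P/|S| = 0.9893 (lagging).

(a) P = 0.02603 W  (b) Q = 0.003847 VAR  (c) S = 0.02631 VA  (d) PF = 0.9893 (lagging)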